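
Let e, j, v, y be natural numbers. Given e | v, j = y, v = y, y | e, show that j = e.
v = y and e | v, thus e | y. y | e, so y = e. From j = y, j = e.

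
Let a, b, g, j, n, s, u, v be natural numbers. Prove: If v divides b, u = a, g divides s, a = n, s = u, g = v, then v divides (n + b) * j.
u = a and a = n, hence u = n. g = v and g divides s, thus v divides s. Because s = u, v divides u. Since u = n, v divides n. Since v divides b, v divides n + b. Then v divides (n + b) * j.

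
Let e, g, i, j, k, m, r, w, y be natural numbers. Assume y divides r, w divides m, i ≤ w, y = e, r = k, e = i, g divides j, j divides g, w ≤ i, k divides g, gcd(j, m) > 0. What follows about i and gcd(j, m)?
i ≤ gcd(j, m)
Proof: From y = e and e = i, y = i. r = k and y divides r, thus y divides k. Since y = i, i divides k. g divides j and j divides g, hence g = j. k divides g, so k divides j. i divides k, so i divides j. Since w ≤ i and i ≤ w, w = i. w divides m, so i divides m. i divides j, so i divides gcd(j, m). gcd(j, m) > 0, so i ≤ gcd(j, m).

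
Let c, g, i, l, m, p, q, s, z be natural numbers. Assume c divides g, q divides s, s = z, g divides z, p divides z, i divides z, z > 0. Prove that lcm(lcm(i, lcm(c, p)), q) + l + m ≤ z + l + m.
Because c divides g and g divides z, c divides z. p divides z, so lcm(c, p) divides z. i divides z, so lcm(i, lcm(c, p)) divides z. From s = z and q divides s, q divides z. Since lcm(i, lcm(c, p)) divides z, lcm(lcm(i, lcm(c, p)), q) divides z. Since z > 0, lcm(lcm(i, lcm(c, p)), q) ≤ z. Then lcm(lcm(i, lcm(c, p)), q) + l ≤ z + l. Then lcm(lcm(i, lcm(c, p)), q) + l + m ≤ z + l + m.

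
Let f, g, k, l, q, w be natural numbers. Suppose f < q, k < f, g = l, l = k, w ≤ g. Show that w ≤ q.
From g = l and l = k, g = k. w ≤ g, so w ≤ k. k < f and f < q, thus k < q. w ≤ k, so w < q. Then w ≤ q.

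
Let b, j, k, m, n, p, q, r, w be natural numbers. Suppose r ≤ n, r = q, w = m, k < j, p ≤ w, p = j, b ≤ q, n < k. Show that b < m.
n < k and k < j, therefore n < j. r ≤ n, so r < j. r = q, so q < j. p = j and p ≤ w, thus j ≤ w. w = m, so j ≤ m. Since q < j, q < m. b ≤ q, so b < m.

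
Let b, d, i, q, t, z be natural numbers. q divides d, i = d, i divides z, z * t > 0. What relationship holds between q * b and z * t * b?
q * b ≤ z * t * b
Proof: i = d and i divides z, therefore d divides z. q divides d, so q divides z. Then q divides z * t. z * t > 0, so q ≤ z * t. By multiplying by a non-negative, q * b ≤ z * t * b.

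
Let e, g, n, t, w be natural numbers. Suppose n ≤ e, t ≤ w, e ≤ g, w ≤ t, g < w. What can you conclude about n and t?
n < t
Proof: From n ≤ e and e ≤ g, n ≤ g. Since w ≤ t and t ≤ w, w = t. g < w, so g < t. Since n ≤ g, n < t.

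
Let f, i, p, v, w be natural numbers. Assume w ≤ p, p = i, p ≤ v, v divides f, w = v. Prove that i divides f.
From w = v and w ≤ p, v ≤ p. Because p ≤ v, v = p. v divides f, so p divides f. Since p = i, i divides f.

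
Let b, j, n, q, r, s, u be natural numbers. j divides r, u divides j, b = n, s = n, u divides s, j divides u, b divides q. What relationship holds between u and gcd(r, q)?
u divides gcd(r, q)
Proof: j divides u and u divides j, so j = u. Because j divides r, u divides r. s = n and u divides s, so u divides n. b = n and b divides q, hence n divides q. u divides n, so u divides q. Because u divides r, u divides gcd(r, q).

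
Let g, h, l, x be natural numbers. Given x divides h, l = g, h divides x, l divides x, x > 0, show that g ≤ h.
x divides h and h divides x, so x = h. l divides x and x > 0, therefore l ≤ x. Since x = h, l ≤ h. Since l = g, g ≤ h.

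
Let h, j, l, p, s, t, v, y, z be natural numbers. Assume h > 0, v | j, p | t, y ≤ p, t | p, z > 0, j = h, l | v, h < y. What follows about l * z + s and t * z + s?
l * z + s < t * z + s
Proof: From p | t and t | p, p = t. Since j = h and v | j, v | h. Since l | v, l | h. Since h > 0, l ≤ h. h < y and y ≤ p, therefore h < p. Since l ≤ h, l < p. p = t, so l < t. z > 0, so l * z < t * z. Then l * z + s < t * z + s.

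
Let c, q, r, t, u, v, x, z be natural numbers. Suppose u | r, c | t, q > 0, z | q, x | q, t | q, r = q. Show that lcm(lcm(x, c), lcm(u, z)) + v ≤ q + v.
From c | t and t | q, c | q. Since x | q, lcm(x, c) | q. r = q and u | r, so u | q. Since z | q, lcm(u, z) | q. Since lcm(x, c) | q, lcm(lcm(x, c), lcm(u, z)) | q. Since q > 0, lcm(lcm(x, c), lcm(u, z)) ≤ q. Then lcm(lcm(x, c), lcm(u, z)) + v ≤ q + v.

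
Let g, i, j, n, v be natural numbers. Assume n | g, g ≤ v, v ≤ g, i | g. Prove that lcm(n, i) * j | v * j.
Since g ≤ v and v ≤ g, g = v. n | g and i | g, hence lcm(n, i) | g. g = v, so lcm(n, i) | v. Then lcm(n, i) * j | v * j.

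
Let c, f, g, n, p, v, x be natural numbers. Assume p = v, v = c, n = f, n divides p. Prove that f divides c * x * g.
From p = v and v = c, p = c. n = f and n divides p, thus f divides p. p = c, so f divides c. Then f divides c * x. Then f divides c * x * g.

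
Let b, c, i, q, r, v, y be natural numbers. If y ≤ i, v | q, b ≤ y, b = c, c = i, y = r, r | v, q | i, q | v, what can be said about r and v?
r = v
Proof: Since b = c and b ≤ y, c ≤ y. c = i, so i ≤ y. Since y ≤ i, i = y. From q | v and v | q, q = v. Since q | i, v | i. i = y, so v | y. y = r, so v | r. Since r | v, r = v.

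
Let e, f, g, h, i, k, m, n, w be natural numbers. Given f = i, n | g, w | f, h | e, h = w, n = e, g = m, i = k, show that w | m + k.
h = w and h | e, so w | e. g = m and n | g, so n | m. n = e, so e | m. Since w | e, w | m. f = i and i = k, thus f = k. From w | f, w | k. Because w | m, w | m + k.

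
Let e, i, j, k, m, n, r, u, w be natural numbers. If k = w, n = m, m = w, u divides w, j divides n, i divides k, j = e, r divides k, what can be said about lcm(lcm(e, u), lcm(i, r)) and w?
lcm(lcm(e, u), lcm(i, r)) divides w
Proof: n = m and m = w, therefore n = w. j divides n, so j divides w. Since j = e, e divides w. u divides w, so lcm(e, u) divides w. Because i divides k and r divides k, lcm(i, r) divides k. k = w, so lcm(i, r) divides w. Since lcm(e, u) divides w, lcm(lcm(e, u), lcm(i, r)) divides w.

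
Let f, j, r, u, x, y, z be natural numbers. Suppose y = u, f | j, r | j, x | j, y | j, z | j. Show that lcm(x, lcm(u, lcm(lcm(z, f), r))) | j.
From y = u and y | j, u | j. z | j and f | j, hence lcm(z, f) | j. Since r | j, lcm(lcm(z, f), r) | j. u | j, so lcm(u, lcm(lcm(z, f), r)) | j. Since x | j, lcm(x, lcm(u, lcm(lcm(z, f), r))) | j.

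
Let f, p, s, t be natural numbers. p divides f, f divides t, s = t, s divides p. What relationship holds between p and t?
p = t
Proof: Because p divides f and f divides t, p divides t. s = t and s divides p, thus t divides p. p divides t, so p = t.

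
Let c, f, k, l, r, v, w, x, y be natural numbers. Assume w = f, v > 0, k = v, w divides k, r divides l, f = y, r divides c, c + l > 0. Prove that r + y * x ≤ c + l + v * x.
r divides c and r divides l, therefore r divides c + l. Since c + l > 0, r ≤ c + l. Since w = f and f = y, w = y. From k = v and w divides k, w divides v. v > 0, so w ≤ v. Since w = y, y ≤ v. By multiplying by a non-negative, y * x ≤ v * x. Since r ≤ c + l, r + y * x ≤ c + l + v * x.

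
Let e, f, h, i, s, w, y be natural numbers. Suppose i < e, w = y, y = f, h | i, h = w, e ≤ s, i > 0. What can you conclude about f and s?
f < s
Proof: h = w and w = y, thus h = y. h | i and i > 0, therefore h ≤ i. h = y, so y ≤ i. Since y = f, f ≤ i. Because i < e and e ≤ s, i < s. Because f ≤ i, f < s.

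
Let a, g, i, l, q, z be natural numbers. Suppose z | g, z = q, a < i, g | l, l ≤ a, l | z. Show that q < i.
z | g and g | l, thus z | l. Since l | z, l = z. z = q, so l = q. Because l ≤ a and a < i, l < i. l = q, so q < i.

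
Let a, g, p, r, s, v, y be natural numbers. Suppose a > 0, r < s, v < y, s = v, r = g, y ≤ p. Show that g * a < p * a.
Since s = v and r < s, r < v. v < y and y ≤ p, therefore v < p. Since r < v, r < p. Because r = g, g < p. a > 0, so g * a < p * a.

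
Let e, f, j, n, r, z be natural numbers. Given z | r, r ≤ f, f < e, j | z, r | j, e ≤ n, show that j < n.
From j | z and z | r, j | r. r | j, so r = j. r ≤ f and f < e, thus r < e. Since e ≤ n, r < n. Since r = j, j < n.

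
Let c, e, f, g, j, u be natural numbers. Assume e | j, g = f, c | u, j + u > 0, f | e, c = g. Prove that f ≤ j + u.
Since f | e and e | j, f | j. c = g and g = f, hence c = f. Since c | u, f | u. Since f | j, f | j + u. Since j + u > 0, f ≤ j + u.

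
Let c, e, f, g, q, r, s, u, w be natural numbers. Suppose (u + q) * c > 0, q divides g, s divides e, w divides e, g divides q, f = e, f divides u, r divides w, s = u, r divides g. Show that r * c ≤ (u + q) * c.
f = e and f divides u, hence e divides u. From s = u and s divides e, u divides e. Because e divides u, e = u. Since w divides e, w divides u. Since r divides w, r divides u. Because g divides q and q divides g, g = q. r divides g, so r divides q. r divides u, so r divides u + q. Then r * c divides (u + q) * c. (u + q) * c > 0, so r * c ≤ (u + q) * c.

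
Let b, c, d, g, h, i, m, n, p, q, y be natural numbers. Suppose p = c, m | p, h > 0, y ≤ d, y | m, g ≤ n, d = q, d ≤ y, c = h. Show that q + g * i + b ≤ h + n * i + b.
From y ≤ d and d ≤ y, y = d. p = c and m | p, hence m | c. y | m, so y | c. c = h, so y | h. Since y = d, d | h. Since h > 0, d ≤ h. d = q, so q ≤ h. g ≤ n, so g * i ≤ n * i. Then g * i + b ≤ n * i + b. Since q ≤ h, q + g * i + b ≤ h + n * i + b.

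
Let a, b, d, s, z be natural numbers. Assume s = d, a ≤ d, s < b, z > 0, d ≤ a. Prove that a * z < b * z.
d ≤ a and a ≤ d, so d = a. Since s = d, s = a. Because s < b, a < b. From z > 0, by multiplying by a positive, a * z < b * z.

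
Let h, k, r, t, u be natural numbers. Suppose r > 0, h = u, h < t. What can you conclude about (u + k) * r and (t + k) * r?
(u + k) * r < (t + k) * r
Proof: h = u and h < t, therefore u < t. Then u + k < t + k. Since r > 0, by multiplying by a positive, (u + k) * r < (t + k) * r.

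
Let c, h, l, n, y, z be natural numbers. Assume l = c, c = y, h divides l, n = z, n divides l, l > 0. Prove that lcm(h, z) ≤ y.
l = c and c = y, thus l = y. From n = z and n divides l, z divides l. h divides l, so lcm(h, z) divides l. From l > 0, lcm(h, z) ≤ l. Since l = y, lcm(h, z) ≤ y.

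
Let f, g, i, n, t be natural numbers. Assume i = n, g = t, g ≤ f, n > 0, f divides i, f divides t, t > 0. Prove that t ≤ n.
f divides t and t > 0, therefore f ≤ t. Since g = t and g ≤ f, t ≤ f. f ≤ t, so f = t. i = n and f divides i, so f divides n. Since f = t, t divides n. n > 0, so t ≤ n.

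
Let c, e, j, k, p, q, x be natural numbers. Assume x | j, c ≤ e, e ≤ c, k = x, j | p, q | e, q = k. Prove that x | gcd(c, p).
Since e ≤ c and c ≤ e, e = c. From q = k and k = x, q = x. Because q | e, x | e. e = c, so x | c. x | j and j | p, so x | p. x | c, so x | gcd(c, p).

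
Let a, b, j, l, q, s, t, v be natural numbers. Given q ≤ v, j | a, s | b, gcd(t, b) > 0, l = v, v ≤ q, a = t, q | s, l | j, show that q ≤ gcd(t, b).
v ≤ q and q ≤ v, therefore v = q. l = v and l | j, thus v | j. j | a, so v | a. Since v = q, q | a. a = t, so q | t. Since q | s and s | b, q | b. Since q | t, q | gcd(t, b). gcd(t, b) > 0, so q ≤ gcd(t, b).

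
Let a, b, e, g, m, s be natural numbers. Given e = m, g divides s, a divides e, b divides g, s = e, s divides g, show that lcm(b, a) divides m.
Because g divides s and s divides g, g = s. s = e, so g = e. Since b divides g, b divides e. Since a divides e, lcm(b, a) divides e. e = m, so lcm(b, a) divides m.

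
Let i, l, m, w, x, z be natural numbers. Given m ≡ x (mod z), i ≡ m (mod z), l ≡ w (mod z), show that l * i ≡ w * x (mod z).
Since i ≡ m (mod z) and m ≡ x (mod z), i ≡ x (mod z). l ≡ w (mod z), so l * i ≡ w * x (mod z).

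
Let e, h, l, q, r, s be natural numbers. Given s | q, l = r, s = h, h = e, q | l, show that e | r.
s = h and h = e, so s = e. Since s | q and q | l, s | l. From l = r, s | r. Since s = e, e | r.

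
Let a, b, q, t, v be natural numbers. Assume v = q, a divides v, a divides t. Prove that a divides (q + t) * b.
From v = q and a divides v, a divides q. Since a divides t, a divides q + t. Then a divides (q + t) * b.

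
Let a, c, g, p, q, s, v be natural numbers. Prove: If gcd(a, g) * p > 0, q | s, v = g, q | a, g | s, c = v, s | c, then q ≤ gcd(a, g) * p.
c = v and v = g, thus c = g. s | c, so s | g. g | s, so s = g. q | s, so q | g. From q | a, q | gcd(a, g). Then q | gcd(a, g) * p. gcd(a, g) * p > 0, so q ≤ gcd(a, g) * p.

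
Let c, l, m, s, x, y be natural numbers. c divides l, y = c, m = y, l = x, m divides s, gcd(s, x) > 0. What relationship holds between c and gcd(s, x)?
c ≤ gcd(s, x)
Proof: Since m = y and y = c, m = c. Because m divides s, c divides s. l = x and c divides l, thus c divides x. Because c divides s, c divides gcd(s, x). gcd(s, x) > 0, so c ≤ gcd(s, x).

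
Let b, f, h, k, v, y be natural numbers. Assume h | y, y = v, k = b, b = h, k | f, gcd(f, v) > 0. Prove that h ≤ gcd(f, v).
k = b and b = h, hence k = h. k | f, so h | f. y = v and h | y, hence h | v. Since h | f, h | gcd(f, v). gcd(f, v) > 0, so h ≤ gcd(f, v).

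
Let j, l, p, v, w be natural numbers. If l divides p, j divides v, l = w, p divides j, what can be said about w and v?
w divides v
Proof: Because l divides p and p divides j, l divides j. Since l = w, w divides j. From j divides v, w divides v.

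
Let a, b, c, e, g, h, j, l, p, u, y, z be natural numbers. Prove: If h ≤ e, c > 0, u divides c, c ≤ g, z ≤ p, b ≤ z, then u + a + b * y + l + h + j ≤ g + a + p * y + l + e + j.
u divides c and c > 0, hence u ≤ c. Because c ≤ g, u ≤ g. Then u + a ≤ g + a. Since b ≤ z and z ≤ p, b ≤ p. By multiplying by a non-negative, b * y ≤ p * y. Then b * y + l ≤ p * y + l. Because h ≤ e, h + j ≤ e + j. b * y + l ≤ p * y + l, so b * y + l + h + j ≤ p * y + l + e + j. Since u + a ≤ g + a, u + a + b * y + l + h + j ≤ g + a + p * y + l + e + j.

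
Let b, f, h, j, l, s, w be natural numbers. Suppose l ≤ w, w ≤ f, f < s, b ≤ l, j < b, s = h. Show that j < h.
Since l ≤ w and w ≤ f, l ≤ f. f < s, so l < s. b ≤ l, so b < s. s = h, so b < h. j < b, so j < h.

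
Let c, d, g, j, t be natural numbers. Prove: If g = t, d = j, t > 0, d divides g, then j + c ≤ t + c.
g = t and d divides g, hence d divides t. t > 0, so d ≤ t. Since d = j, j ≤ t. Then j + c ≤ t + c.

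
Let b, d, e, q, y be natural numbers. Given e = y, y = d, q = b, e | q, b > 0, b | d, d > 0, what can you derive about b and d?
b = d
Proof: e = y and y = d, hence e = d. Because q = b and e | q, e | b. Since b > 0, e ≤ b. Since e = d, d ≤ b. b | d and d > 0, therefore b ≤ d. Since d ≤ b, d = b. Then b = d.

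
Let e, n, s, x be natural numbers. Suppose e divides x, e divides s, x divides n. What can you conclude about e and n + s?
e divides n + s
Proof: From e divides x and x divides n, e divides n. Because e divides s, e divides n + s.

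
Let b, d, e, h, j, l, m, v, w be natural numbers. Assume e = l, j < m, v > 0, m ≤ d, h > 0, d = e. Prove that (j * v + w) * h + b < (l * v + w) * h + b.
From d = e and e = l, d = l. j < m and m ≤ d, therefore j < d. Since d = l, j < l. Since v > 0, by multiplying by a positive, j * v < l * v. Then j * v + w < l * v + w. From h > 0, by multiplying by a positive, (j * v + w) * h < (l * v + w) * h. Then (j * v + w) * h + b < (l * v + w) * h + b.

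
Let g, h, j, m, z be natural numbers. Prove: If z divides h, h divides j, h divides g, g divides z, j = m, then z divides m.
Since h divides g and g divides z, h divides z. From z divides h, h = z. Because j = m and h divides j, h divides m. Since h = z, z divides m.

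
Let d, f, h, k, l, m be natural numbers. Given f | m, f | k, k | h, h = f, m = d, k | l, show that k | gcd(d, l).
h = f and k | h, hence k | f. Since f | k, f = k. m = d and f | m, hence f | d. Since f = k, k | d. Since k | l, k | gcd(d, l).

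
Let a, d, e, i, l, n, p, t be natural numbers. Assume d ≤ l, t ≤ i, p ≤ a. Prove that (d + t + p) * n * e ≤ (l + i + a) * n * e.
t ≤ i and p ≤ a, so t + p ≤ i + a. d ≤ l, so d + t + p ≤ l + i + a. Then (d + t + p) * n ≤ (l + i + a) * n. Then (d + t + p) * n * e ≤ (l + i + a) * n * e.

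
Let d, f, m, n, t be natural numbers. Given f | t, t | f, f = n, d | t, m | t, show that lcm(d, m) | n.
Since t | f and f | t, t = f. Because f = n, t = n. d | t and m | t, so lcm(d, m) | t. Since t = n, lcm(d, m) | n.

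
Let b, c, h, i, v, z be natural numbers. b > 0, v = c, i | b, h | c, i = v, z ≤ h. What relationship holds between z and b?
z ≤ b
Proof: Since i = v and i | b, v | b. Since v = c, c | b. h | c, so h | b. Since b > 0, h ≤ b. Since z ≤ h, z ≤ b.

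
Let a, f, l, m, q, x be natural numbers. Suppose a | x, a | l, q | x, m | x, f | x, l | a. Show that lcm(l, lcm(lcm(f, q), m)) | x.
a | l and l | a, hence a = l. Since a | x, l | x. f | x and q | x, therefore lcm(f, q) | x. m | x, so lcm(lcm(f, q), m) | x. l | x, so lcm(l, lcm(lcm(f, q), m)) | x.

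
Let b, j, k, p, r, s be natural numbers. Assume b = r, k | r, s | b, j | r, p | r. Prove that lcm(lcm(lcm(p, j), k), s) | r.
p | r and j | r, thus lcm(p, j) | r. k | r, so lcm(lcm(p, j), k) | r. Since b = r and s | b, s | r. lcm(lcm(p, j), k) | r, so lcm(lcm(lcm(p, j), k), s) | r.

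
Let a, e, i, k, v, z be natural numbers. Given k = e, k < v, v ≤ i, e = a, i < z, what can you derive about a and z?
a < z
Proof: k = e and e = a, therefore k = a. k < v and v ≤ i, hence k < i. Because k = a, a < i. Since i < z, a < z.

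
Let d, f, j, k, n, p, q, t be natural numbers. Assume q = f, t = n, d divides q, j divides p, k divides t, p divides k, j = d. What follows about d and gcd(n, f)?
d divides gcd(n, f)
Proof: j divides p and p divides k, therefore j divides k. j = d, so d divides k. k divides t, so d divides t. Since t = n, d divides n. q = f and d divides q, hence d divides f. d divides n, so d divides gcd(n, f).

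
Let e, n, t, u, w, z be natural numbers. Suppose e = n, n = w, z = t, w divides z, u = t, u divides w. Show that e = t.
Because e = n and n = w, e = w. Because z = t and w divides z, w divides t. From u = t and u divides w, t divides w. w divides t, so w = t. e = w, so e = t.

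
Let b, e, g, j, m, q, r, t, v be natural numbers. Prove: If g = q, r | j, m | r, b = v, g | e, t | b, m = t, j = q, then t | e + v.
m = t and m | r, hence t | r. Since j = q and r | j, r | q. t | r, so t | q. Because g = q and g | e, q | e. Since t | q, t | e. b = v and t | b, so t | v. Since t | e, t | e + v.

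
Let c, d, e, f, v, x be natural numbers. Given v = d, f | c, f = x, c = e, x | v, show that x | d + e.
v = d and x | v, therefore x | d. c = e and f | c, thus f | e. f = x, so x | e. x | d, so x | d + e.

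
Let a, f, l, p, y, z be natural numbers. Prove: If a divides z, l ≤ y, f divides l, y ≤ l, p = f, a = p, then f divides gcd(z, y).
Because a = p and p = f, a = f. Because a divides z, f divides z. l ≤ y and y ≤ l, therefore l = y. Since f divides l, f divides y. Since f divides z, f divides gcd(z, y).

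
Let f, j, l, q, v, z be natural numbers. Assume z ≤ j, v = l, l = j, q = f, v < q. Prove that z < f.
From v = l and l = j, v = j. q = f and v < q, hence v < f. Since v = j, j < f. z ≤ j, so z < f.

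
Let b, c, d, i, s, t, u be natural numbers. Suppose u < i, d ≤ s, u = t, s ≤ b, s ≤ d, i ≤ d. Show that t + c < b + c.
u = t and u < i, thus t < i. Because d ≤ s and s ≤ d, d = s. Because i ≤ d, i ≤ s. Since s ≤ b, i ≤ b. Since t < i, t < b. Then t + c < b + c.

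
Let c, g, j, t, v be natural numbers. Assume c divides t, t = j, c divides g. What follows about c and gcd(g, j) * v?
c divides gcd(g, j) * v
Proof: Since t = j and c divides t, c divides j. Since c divides g, c divides gcd(g, j). Then c divides gcd(g, j) * v.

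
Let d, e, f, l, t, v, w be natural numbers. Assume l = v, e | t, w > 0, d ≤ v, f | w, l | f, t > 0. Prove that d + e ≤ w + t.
l = v and l | f, therefore v | f. Since f | w, v | w. w > 0, so v ≤ w. Since d ≤ v, d ≤ w. Since e | t and t > 0, e ≤ t. d ≤ w, so d + e ≤ w + t.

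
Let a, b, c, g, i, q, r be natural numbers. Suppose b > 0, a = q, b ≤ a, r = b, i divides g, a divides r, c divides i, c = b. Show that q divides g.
r = b and a divides r, thus a divides b. Since b > 0, a ≤ b. b ≤ a, so b = a. a = q, so b = q. c divides i and i divides g, thus c divides g. Since c = b, b divides g. Since b = q, q divides g.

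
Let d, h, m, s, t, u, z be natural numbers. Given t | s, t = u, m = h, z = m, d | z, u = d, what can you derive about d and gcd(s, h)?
d | gcd(s, h)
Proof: t = u and u = d, thus t = d. t | s, so d | s. z = m and d | z, therefore d | m. m = h, so d | h. Because d | s, d | gcd(s, h).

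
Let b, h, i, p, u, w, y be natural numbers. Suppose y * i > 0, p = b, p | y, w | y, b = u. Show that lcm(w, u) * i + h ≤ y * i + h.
p = b and b = u, so p = u. Since p | y, u | y. From w | y, lcm(w, u) | y. Then lcm(w, u) * i | y * i. Since y * i > 0, lcm(w, u) * i ≤ y * i. Then lcm(w, u) * i + h ≤ y * i + h.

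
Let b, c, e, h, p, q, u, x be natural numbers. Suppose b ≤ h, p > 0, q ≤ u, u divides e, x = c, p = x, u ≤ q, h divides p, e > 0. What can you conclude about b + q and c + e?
b + q ≤ c + e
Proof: p = x and x = c, thus p = c. h divides p and p > 0, hence h ≤ p. Since b ≤ h, b ≤ p. Since p = c, b ≤ c. u ≤ q and q ≤ u, thus u = q. u divides e and e > 0, therefore u ≤ e. Because u = q, q ≤ e. b ≤ c, so b + q ≤ c + e.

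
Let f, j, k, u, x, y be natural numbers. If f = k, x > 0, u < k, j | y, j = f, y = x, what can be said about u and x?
u < x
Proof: y = x and j | y, therefore j | x. Since j = f, f | x. x > 0, so f ≤ x. f = k, so k ≤ x. Since u < k, u < x.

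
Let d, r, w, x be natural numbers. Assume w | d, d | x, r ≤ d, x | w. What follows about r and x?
r ≤ x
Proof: Since x | w and w | d, x | d. Since d | x, d = x. Since r ≤ d, r ≤ x.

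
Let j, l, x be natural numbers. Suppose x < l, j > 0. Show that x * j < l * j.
x < l and j > 0. By multiplying by a positive, x * j < l * j.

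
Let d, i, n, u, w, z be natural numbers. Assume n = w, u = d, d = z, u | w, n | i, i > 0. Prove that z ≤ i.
u = d and d = z, therefore u = z. Because n = w and n | i, w | i. Since u | w, u | i. u = z, so z | i. Since i > 0, z ≤ i.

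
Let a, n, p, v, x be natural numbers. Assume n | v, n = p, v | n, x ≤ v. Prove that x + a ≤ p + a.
From v | n and n | v, v = n. Since n = p, v = p. Since x ≤ v, x ≤ p. Then x + a ≤ p + a.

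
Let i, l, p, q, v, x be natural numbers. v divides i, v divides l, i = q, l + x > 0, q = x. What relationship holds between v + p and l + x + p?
v + p ≤ l + x + p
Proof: i = q and v divides i, therefore v divides q. Because q = x, v divides x. From v divides l, v divides l + x. l + x > 0, so v ≤ l + x. Then v + p ≤ l + x + p.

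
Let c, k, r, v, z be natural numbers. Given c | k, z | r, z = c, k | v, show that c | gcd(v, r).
Since c | k and k | v, c | v. z = c and z | r, therefore c | r. Since c | v, c | gcd(v, r).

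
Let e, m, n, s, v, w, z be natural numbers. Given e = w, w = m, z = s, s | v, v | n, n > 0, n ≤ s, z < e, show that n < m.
e = w and w = m, thus e = m. s | v and v | n, therefore s | n. Since n > 0, s ≤ n. Since n ≤ s, s = n. z = s, so z = n. Since z < e, n < e. From e = m, n < m.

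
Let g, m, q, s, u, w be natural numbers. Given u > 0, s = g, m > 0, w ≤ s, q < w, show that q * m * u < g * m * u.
Since q < w and w ≤ s, q < s. Because s = g, q < g. Since m > 0, q * m < g * m. u > 0, so q * m * u < g * m * u.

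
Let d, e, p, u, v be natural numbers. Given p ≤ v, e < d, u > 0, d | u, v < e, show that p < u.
From v < e and e < d, v < d. Since d | u and u > 0, d ≤ u. v < d, so v < u. p ≤ v, so p < u.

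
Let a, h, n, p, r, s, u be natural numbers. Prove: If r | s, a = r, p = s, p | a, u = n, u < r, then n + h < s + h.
p = s and p | a, so s | a. Since a = r, s | r. Since r | s, r = s. u = n and u < r, thus n < r. r = s, so n < s. Then n + h < s + h.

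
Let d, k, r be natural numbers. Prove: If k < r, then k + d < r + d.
k < r. By adding to both sides, k + d < r + d.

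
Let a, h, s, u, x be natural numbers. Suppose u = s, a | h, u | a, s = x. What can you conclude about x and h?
x | h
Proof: u = s and u | a, thus s | a. Since a | h, s | h. s = x, so x | h.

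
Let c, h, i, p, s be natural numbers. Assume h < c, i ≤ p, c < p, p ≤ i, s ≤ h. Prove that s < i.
p ≤ i and i ≤ p, so p = i. s ≤ h and h < c, hence s < c. c < p, so s < p. Since p = i, s < i.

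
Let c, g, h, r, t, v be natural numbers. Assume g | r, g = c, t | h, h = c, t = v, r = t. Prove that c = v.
Because g = c and g | r, c | r. r = t, so c | t. h = c and t | h, hence t | c. Because c | t, c = t. t = v, so c = v.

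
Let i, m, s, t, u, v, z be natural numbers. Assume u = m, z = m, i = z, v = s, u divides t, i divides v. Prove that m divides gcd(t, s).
From u = m and u divides t, m divides t. i = z and z = m, thus i = m. Since i divides v, m divides v. v = s, so m divides s. Since m divides t, m divides gcd(t, s).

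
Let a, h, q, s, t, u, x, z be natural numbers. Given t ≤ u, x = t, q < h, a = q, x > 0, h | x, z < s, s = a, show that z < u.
s = a and a = q, thus s = q. z < s, so z < q. h | x and x > 0, therefore h ≤ x. x = t, so h ≤ t. Since q < h, q < t. z < q, so z < t. t ≤ u, so z < u.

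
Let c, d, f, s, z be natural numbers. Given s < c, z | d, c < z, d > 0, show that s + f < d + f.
From s < c and c < z, s < z. Since z | d and d > 0, z ≤ d. Since s < z, s < d. Then s + f < d + f.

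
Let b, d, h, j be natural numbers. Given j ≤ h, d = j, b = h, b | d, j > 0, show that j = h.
d = j and b | d, so b | j. Because j > 0, b ≤ j. Since b = h, h ≤ j. Since j ≤ h, j = h.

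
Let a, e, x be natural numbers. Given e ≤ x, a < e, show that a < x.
From a < e and e ≤ x, by transitivity, a < x.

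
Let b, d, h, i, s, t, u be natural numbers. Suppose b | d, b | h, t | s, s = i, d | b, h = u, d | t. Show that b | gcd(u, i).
h = u and b | h, hence b | u. d | b and b | d, therefore d = b. Since d | t and t | s, d | s. d = b, so b | s. Since s = i, b | i. Since b | u, b | gcd(u, i).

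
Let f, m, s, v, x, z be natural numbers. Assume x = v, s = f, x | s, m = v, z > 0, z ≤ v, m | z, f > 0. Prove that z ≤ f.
Since m = v and m | z, v | z. Since z > 0, v ≤ z. z ≤ v, so v = z. x = v, so x = z. s = f and x | s, hence x | f. Since f > 0, x ≤ f. x = z, so z ≤ f.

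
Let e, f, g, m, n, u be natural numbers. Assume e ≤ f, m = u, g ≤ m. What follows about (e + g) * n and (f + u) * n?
(e + g) * n ≤ (f + u) * n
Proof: From m = u and g ≤ m, g ≤ u. e ≤ f, so e + g ≤ f + u. By multiplying by a non-negative, (e + g) * n ≤ (f + u) * n.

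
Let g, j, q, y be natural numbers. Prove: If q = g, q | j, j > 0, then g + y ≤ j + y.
From q | j and j > 0, q ≤ j. q = g, so g ≤ j. Then g + y ≤ j + y.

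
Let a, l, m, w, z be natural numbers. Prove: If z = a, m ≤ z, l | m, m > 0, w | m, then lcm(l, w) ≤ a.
l | m and w | m, so lcm(l, w) | m. Since m > 0, lcm(l, w) ≤ m. Since m ≤ z, lcm(l, w) ≤ z. Because z = a, lcm(l, w) ≤ a.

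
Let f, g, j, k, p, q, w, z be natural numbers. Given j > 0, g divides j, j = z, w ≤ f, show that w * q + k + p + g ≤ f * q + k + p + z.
Because w ≤ f, by multiplying by a non-negative, w * q ≤ f * q. Then w * q + k ≤ f * q + k. Then w * q + k + p ≤ f * q + k + p. g divides j and j > 0, thus g ≤ j. j = z, so g ≤ z. w * q + k + p ≤ f * q + k + p, so w * q + k + p + g ≤ f * q + k + p + z.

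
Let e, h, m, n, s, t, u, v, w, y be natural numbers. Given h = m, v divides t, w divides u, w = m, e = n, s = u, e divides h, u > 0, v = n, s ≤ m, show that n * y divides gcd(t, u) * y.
Since v = n and v divides t, n divides t. w = m and w divides u, thus m divides u. Because u > 0, m ≤ u. s = u and s ≤ m, hence u ≤ m. m ≤ u, so m = u. Because e = n and e divides h, n divides h. h = m, so n divides m. m = u, so n divides u. Since n divides t, n divides gcd(t, u). Then n * y divides gcd(t, u) * y.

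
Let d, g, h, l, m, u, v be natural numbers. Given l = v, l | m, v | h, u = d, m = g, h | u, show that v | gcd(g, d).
l = v and l | m, therefore v | m. Since m = g, v | g. Because u = d and h | u, h | d. v | h, so v | d. From v | g, v | gcd(g, d).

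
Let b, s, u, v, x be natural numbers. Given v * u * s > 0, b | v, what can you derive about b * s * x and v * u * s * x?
b * s * x ≤ v * u * s * x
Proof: Since b | v, b | v * u. Then b * s | v * u * s. Since v * u * s > 0, b * s ≤ v * u * s. Then b * s * x ≤ v * u * s * x.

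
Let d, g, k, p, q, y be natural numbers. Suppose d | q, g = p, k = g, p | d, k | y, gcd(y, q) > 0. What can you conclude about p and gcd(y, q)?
p ≤ gcd(y, q)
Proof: k = g and g = p, thus k = p. Since k | y, p | y. p | d and d | q, therefore p | q. Since p | y, p | gcd(y, q). gcd(y, q) > 0, so p ≤ gcd(y, q).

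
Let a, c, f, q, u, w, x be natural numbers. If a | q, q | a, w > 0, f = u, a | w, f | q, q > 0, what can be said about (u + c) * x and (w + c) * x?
(u + c) * x ≤ (w + c) * x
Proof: q | a and a | q, therefore q = a. f | q and q > 0, so f ≤ q. q = a, so f ≤ a. f = u, so u ≤ a. a | w and w > 0, hence a ≤ w. u ≤ a, so u ≤ w. Then u + c ≤ w + c. Then (u + c) * x ≤ (w + c) * x.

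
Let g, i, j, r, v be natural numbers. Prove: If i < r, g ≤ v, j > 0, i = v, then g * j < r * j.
i = v and i < r, thus v < r. Since g ≤ v, g < r. Combined with j > 0, by multiplying by a positive, g * j < r * j.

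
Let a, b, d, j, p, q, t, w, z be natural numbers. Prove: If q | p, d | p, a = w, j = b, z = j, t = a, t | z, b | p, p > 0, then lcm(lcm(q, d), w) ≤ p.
q | p and d | p, so lcm(q, d) | p. t = a and t | z, thus a | z. Since z = j, a | j. Since j = b, a | b. Since a = w, w | b. Since b | p, w | p. lcm(q, d) | p, so lcm(lcm(q, d), w) | p. Since p > 0, lcm(lcm(q, d), w) ≤ p.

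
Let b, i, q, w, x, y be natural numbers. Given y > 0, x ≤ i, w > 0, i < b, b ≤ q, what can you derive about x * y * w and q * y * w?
x * y * w < q * y * w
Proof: From i < b and b ≤ q, i < q. x ≤ i, so x < q. From y > 0, x * y < q * y. w > 0, so x * y * w < q * y * w.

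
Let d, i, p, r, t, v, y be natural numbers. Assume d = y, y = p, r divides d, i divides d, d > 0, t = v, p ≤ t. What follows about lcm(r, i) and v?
lcm(r, i) ≤ v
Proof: Since d = y and y = p, d = p. From r divides d and i divides d, lcm(r, i) divides d. Since d > 0, lcm(r, i) ≤ d. d = p, so lcm(r, i) ≤ p. From t = v and p ≤ t, p ≤ v. Since lcm(r, i) ≤ p, lcm(r, i) ≤ v.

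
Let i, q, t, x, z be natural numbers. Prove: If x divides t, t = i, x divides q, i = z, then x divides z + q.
Because t = i and x divides t, x divides i. Since i = z, x divides z. Because x divides q, x divides z + q.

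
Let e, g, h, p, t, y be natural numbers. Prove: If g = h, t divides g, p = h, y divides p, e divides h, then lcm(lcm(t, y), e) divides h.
Because g = h and t divides g, t divides h. Because p = h and y divides p, y divides h. From t divides h, lcm(t, y) divides h. e divides h, so lcm(lcm(t, y), e) divides h.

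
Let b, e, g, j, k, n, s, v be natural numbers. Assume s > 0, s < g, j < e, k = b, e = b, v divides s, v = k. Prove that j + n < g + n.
From e = b and j < e, j < b. From v = k and v divides s, k divides s. k = b, so b divides s. Since s > 0, b ≤ s. j < b, so j < s. Because s < g, j < g. Then j + n < g + n.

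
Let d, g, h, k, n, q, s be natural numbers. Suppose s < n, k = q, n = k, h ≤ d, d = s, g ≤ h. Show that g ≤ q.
d = s and h ≤ d, thus h ≤ s. g ≤ h, so g ≤ s. n = k and k = q, thus n = q. Since s < n, s < q. Since g ≤ s, g < q. Then g ≤ q.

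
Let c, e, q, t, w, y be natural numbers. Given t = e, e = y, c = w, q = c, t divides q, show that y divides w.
Because t = e and e = y, t = y. q = c and t divides q, thus t divides c. Since c = w, t divides w. Since t = y, y divides w.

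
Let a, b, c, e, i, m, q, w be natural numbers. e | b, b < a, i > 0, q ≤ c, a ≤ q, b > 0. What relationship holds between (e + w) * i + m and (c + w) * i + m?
(e + w) * i + m < (c + w) * i + m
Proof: e | b and b > 0, thus e ≤ b. b < a, so e < a. a ≤ q and q ≤ c, so a ≤ c. Since e < a, e < c. Then e + w < c + w. Since i > 0, (e + w) * i < (c + w) * i. Then (e + w) * i + m < (c + w) * i + m.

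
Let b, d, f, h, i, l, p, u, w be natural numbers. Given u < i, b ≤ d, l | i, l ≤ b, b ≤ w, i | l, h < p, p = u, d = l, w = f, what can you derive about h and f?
h < f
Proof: p = u and h < p, therefore h < u. Since d = l and b ≤ d, b ≤ l. Since l ≤ b, l = b. Since i | l and l | i, i = l. u < i, so u < l. l = b, so u < b. Since h < u, h < b. Because w = f and b ≤ w, b ≤ f. Because h < b, h < f.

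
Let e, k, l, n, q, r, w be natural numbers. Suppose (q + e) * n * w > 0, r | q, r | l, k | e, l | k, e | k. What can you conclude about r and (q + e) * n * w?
r ≤ (q + e) * n * w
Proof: From k | e and e | k, k = e. From r | l and l | k, r | k. Since k = e, r | e. Since r | q, r | q + e. Then r | (q + e) * n. Then r | (q + e) * n * w. (q + e) * n * w > 0, so r ≤ (q + e) * n * w.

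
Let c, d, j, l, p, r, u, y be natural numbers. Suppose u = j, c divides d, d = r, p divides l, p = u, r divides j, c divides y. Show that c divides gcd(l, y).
d = r and c divides d, so c divides r. r divides j, so c divides j. p = u and u = j, hence p = j. p divides l, so j divides l. Because c divides j, c divides l. Because c divides y, c divides gcd(l, y).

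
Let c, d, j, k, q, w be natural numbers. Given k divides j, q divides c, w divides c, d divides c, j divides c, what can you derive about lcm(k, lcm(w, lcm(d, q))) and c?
lcm(k, lcm(w, lcm(d, q))) divides c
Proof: From k divides j and j divides c, k divides c. Since d divides c and q divides c, lcm(d, q) divides c. w divides c, so lcm(w, lcm(d, q)) divides c. k divides c, so lcm(k, lcm(w, lcm(d, q))) divides c.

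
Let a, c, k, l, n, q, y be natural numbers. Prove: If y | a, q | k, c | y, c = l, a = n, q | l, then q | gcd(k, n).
c = l and c | y, therefore l | y. From q | l, q | y. From a = n and y | a, y | n. From q | y, q | n. From q | k, q | gcd(k, n).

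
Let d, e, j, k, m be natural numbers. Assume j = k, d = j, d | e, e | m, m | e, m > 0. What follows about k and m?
k ≤ m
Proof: Since d = j and j = k, d = k. e | m and m | e, hence e = m. Because d | e, d | m. m > 0, so d ≤ m. d = k, so k ≤ m.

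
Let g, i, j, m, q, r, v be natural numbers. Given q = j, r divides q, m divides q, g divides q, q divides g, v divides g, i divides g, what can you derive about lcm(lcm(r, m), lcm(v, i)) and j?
lcm(lcm(r, m), lcm(v, i)) divides j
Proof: r divides q and m divides q, hence lcm(r, m) divides q. Because g divides q and q divides g, g = q. Since v divides g and i divides g, lcm(v, i) divides g. g = q, so lcm(v, i) divides q. lcm(r, m) divides q, so lcm(lcm(r, m), lcm(v, i)) divides q. q = j, so lcm(lcm(r, m), lcm(v, i)) divides j.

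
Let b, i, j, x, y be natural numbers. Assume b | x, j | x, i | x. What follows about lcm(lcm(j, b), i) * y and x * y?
lcm(lcm(j, b), i) * y | x * y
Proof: Because j | x and b | x, lcm(j, b) | x. Since i | x, lcm(lcm(j, b), i) | x. Then lcm(lcm(j, b), i) * y | x * y.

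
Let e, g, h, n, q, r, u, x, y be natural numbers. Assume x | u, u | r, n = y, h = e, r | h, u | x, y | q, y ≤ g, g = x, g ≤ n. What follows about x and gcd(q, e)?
x | gcd(q, e)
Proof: n = y and g ≤ n, thus g ≤ y. Since y ≤ g, y = g. g = x, so y = x. y | q, so x | q. u | x and x | u, hence u = x. Since u | r and r | h, u | h. u = x, so x | h. h = e, so x | e. Since x | q, x | gcd(q, e).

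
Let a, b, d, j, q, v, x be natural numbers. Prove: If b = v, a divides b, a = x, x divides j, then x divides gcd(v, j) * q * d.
b = v and a divides b, therefore a divides v. a = x, so x divides v. x divides j, so x divides gcd(v, j). Then x divides gcd(v, j) * q. Then x divides gcd(v, j) * q * d.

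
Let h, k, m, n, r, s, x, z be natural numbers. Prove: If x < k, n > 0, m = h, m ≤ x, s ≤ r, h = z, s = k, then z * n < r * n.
Because m = h and h = z, m = z. From m ≤ x and x < k, m < k. s = k and s ≤ r, therefore k ≤ r. Since m < k, m < r. m = z, so z < r. n > 0, so z * n < r * n.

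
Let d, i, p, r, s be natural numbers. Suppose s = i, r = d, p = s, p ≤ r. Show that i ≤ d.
Since p = s and p ≤ r, s ≤ r. s = i, so i ≤ r. Since r = d, i ≤ d.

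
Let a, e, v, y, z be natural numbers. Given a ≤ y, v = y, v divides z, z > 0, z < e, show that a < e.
v = y and v divides z, so y divides z. Since z > 0, y ≤ z. z < e, so y < e. Because a ≤ y, a < e.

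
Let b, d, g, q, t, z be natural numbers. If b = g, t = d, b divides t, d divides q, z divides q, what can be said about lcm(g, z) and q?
lcm(g, z) divides q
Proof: Because t = d and b divides t, b divides d. Since b = g, g divides d. Because d divides q, g divides q. z divides q, so lcm(g, z) divides q.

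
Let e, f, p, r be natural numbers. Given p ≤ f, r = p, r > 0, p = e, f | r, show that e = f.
f | r and r > 0, therefore f ≤ r. Because r = p, f ≤ p. Since p ≤ f, f = p. p = e, so f = e. Then e = f.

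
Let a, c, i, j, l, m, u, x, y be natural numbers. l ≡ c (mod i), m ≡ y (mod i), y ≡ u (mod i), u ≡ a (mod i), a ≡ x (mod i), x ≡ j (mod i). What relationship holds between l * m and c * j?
l * m ≡ c * j (mod i)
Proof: m ≡ y (mod i) and y ≡ u (mod i), thus m ≡ u (mod i). Since u ≡ a (mod i), m ≡ a (mod i). Since a ≡ x (mod i), m ≡ x (mod i). Since x ≡ j (mod i), m ≡ j (mod i). l ≡ c (mod i), so l * m ≡ c * j (mod i).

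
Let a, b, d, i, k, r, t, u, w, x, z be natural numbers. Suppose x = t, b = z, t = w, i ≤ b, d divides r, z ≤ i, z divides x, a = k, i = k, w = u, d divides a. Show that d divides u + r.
a = k and d divides a, therefore d divides k. b = z and i ≤ b, hence i ≤ z. z ≤ i, so z = i. i = k, so z = k. Because t = w and w = u, t = u. x = t and z divides x, therefore z divides t. Since t = u, z divides u. From z = k, k divides u. From d divides k, d divides u. Since d divides r, d divides u + r.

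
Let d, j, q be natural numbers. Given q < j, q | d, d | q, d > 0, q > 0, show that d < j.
Because q | d and d > 0, q ≤ d. d | q and q > 0, therefore d ≤ q. q ≤ d, so q = d. q < j, so d < j.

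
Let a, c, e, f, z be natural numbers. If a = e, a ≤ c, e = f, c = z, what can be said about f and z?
f ≤ z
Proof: a = e and a ≤ c, therefore e ≤ c. Since c = z, e ≤ z. Since e = f, f ≤ z.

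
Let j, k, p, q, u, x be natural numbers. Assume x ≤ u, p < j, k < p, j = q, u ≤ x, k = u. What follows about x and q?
x < q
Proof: u ≤ x and x ≤ u, so u = x. k = u, so k = x. k < p, so x < p. Because j = q and p < j, p < q. x < p, so x < q.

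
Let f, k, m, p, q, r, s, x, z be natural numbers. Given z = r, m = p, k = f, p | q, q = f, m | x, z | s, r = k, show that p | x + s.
Since m = p and m | x, p | x. q = f and p | q, thus p | f. z = r and r = k, therefore z = k. k = f, so z = f. z | s, so f | s. p | f, so p | s. Since p | x, p | x + s.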